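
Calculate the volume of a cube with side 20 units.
Volume = s³
Volume = 20³
Volume = 8000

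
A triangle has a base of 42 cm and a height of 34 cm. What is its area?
Area = (1/2) * base * height
Area = (1/2) * 42 * 34
Area = 714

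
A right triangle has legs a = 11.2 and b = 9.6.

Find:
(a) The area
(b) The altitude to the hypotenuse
(a) Area = ½ab = ½·11.2·9.6 = 53.76
(b) Hypotenuse c = √(11.2² + 9.6²) = √217.6 = 14.7513
    Area = ½·c·h_c  →  h_c = 2·Area/c = 2·53.76/14.7513 = 7.289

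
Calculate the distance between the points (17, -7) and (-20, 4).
Using the distance formula: d = sqrt((x₂-x₁)² + (y₂-y₁)²)
dx = (-20) - 17 = -37
dy = 4 - (-7) = 11
d = sqrt((-37)² + 11²) = sqrt(1369 + 121) = sqrt(1490) = 38.60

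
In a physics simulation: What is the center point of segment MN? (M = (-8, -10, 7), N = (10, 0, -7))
Midpoint = ((-8+10)/2, (-10+0)/2, (7-7)/2) = (1, -5, 0)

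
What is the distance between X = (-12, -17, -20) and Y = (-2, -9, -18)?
d = √[(10)² + (8)² + (2)²] = √168 = 12.96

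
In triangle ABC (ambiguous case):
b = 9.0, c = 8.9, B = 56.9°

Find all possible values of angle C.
sin(C)/c = sin(B)/b  →  sin(C) = c·sin(B)/b = 8.9·sin(56.9°)/9.0 = 0.828411
C₁ = arcsin(0.828411) = 55.94°,  C₂ = 180° - C₁ = 124.06°
Check C₂: A = 180° - 56.9° - 124.06° = -0.96° ≤ 0, rejected
C = 55.94° (one solution)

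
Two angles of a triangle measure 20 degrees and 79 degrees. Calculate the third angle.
Sum of angles in a triangle = 180 degrees
Third angle = 180 - 20 - 79
Third angle = 81 degrees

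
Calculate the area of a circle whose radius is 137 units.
Area = pi * r²
Area = pi * 137²
Area = pi * 18769
Area = 58964.55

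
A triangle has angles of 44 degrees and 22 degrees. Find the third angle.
Sum of angles in a triangle = 180 degrees
Third angle = 180 - 44 - 22
Third angle = 114 degrees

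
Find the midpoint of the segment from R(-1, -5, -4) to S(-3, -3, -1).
Midpoint = ((-1-3)/2, (-5-3)/2, (-4-1)/2) = (-2, -4, -2.5)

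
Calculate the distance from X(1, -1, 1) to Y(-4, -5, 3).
d = √[(-5)² + (-4)² + (2)²] = √45 = 6.708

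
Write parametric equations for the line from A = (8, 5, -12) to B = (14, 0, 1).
Direction vector d = B - A = (6, -5, 13)
x = 8 + 6t, y = 5 - 5t, z = -12 + 13t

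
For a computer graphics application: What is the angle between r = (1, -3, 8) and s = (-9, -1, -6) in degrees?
r·s = -54, |r|² = 74, |s|² = 118
cos θ = -54/√8732 ≈ -0.5779
θ ≈ 125.3°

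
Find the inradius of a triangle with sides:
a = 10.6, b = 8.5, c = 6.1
s = (a+b+c)/2 = (10.6+8.5+6.1)/2 = 12.6
Area = √(s(s-a)(s-b)(s-c)) = √(12.6·2·4.1·6.5) = 25.9149
r = Area/s = 25.9149/12.6 = 2.057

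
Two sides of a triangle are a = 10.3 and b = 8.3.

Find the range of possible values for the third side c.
By the triangle inequality: |a - b| < c < a + b
|10.3 - 8.3| < c < 10.3 + 8.3
2 < c < 18.6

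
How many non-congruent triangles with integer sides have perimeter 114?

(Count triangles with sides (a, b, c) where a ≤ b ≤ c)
With a ≤ b ≤ c and a + b + c = 114, the triangle inequality a + b > c gives c < 114/2, so c ≤ 56.
Iterate a from 1 to ⌊p/3⌋ = 38; for each a, b ranges from a to ⌊(p−a)/2⌋ with c = p − a − b, keeping only c ≥ b.
Triples: (2, 56, 56), (3, 55, 56), (4, 54, 56), …
Count = 271 triangles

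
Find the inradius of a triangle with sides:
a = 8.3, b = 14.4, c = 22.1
s = (a+b+c)/2 = (8.3+14.4+22.1)/2 = 22.4
Area = √(s(s-a)(s-b)(s-c)) = √(22.4·14.1·8·0.3) = 27.5321
r = Area/s = 27.5321/22.4 = 1.229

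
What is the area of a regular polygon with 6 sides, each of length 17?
For a regular 6-gon with side length s = 17:
Apothem a = s / (2*tan(pi/6)) = 17 / (2*tan(pi/6)) ≈ 14.7224
Perimeter P = 6 * 17 = 102
Area = (1/2) * P * a = (1/2) * 102 * 14.7224 = 750.84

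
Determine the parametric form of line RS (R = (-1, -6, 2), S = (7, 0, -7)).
Direction vector d = S - R = (8, 6, -9)
x = -1 + 8t, y = -6 + 6t, z = 2 - 9t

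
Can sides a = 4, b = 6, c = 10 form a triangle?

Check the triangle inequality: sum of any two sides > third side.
No: 4 + 6 = 10 is not > 10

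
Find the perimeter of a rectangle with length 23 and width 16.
Perimeter = 2 * (length + width)
Perimeter = 2 * (23 + 16)
Perimeter = 2 * 39
Perimeter = 78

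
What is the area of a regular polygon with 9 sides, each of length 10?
For a regular 9-gon with side length s = 10:
Apothem a = s / (2*tan(pi/9)) = 10 / (2*tan(pi/9)) ≈ 13.7374
Perimeter P = 9 * 10 = 90
Area = (1/2) * P * a = (1/2) * 90 * 13.7374 = 618.18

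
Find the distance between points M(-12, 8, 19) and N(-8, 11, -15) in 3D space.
d = √[(4)² + (3)² + (-34)²] = √1181 = 34.37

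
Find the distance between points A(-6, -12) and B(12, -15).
Using the distance formula: d = sqrt((x₂-x₁)² + (y₂-y₁)²)
dx = 12 - (-6) = 18
dy = (-15) - (-12) = -3
d = sqrt(18² + (-3)²) = sqrt(324 + 9) = sqrt(333) = 18.25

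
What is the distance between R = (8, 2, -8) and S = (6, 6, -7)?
d = √[(-2)² + (4)² + (1)²] = √21 = 4.583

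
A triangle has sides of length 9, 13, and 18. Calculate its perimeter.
Perimeter = sum of all sides
Perimeter = 9 + 13 + 18
Perimeter = 40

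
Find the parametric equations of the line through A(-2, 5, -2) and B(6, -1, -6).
Direction vector d = B - A = (8, -6, -4)
x = -2 + 8t, y = 5 - 6t, z = -2 - 4t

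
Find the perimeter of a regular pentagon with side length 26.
Perimeter = number of sides * side length
Perimeter = 5 * 26
Perimeter = 130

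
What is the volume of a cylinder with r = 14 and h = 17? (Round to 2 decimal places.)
Volume = pi * r² * h
Volume = pi * 14² * 17
Volume = pi * 196 * 17
Volume = pi * 3332
Volume = 10467.79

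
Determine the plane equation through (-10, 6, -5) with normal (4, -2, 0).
d = n·P = (4)(-10) + (-2)(6) + (0)(-5) = -52
Plane: 4x - 2y = -52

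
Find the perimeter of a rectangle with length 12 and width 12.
Perimeter = 2 * (length + width)
Perimeter = 2 * (12 + 12)
Perimeter = 2 * 24
Perimeter = 48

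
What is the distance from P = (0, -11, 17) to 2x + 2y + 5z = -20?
d = |2(0) + 2(-11) + 5(17) - (-20)| / √(2² + 2² + 5²) = 83/√33 = 14.45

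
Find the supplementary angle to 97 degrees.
Supplementary angles sum to 180 degrees.
Other angle = 180 - 97
Other angle = 83 degrees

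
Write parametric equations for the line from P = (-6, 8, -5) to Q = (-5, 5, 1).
Direction vector d = Q - P = (1, -3, 6)
x = -6 + t, y = 8 - 3t, z = -5 + 6t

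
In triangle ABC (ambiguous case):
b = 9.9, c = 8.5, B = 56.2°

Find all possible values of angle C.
sin(C)/c = sin(B)/b  →  sin(C) = c·sin(B)/b = 8.5·sin(56.2°)/9.9 = 0.713472
C₁ = arcsin(0.713472) = 45.52°,  C₂ = 180° - C₁ = 134.48°
Check C₂: A = 180° - 56.2° - 134.48° = -10.68° ≤ 0, rejected
C = 45.52° (one solution)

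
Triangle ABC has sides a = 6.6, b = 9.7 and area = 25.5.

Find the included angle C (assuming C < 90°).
Area = ½ab·sin(C)  →  sin(C) = 2·Area/(ab)
sin(C) = 2·25.5/(6.6·9.7) = 0.796626
C = arcsin(0.796626) = 52.81°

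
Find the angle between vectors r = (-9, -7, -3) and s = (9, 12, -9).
r·s = -138, |r|² = 139, |s|² = 306
cos θ = -138/√42534 ≈ -0.6691
θ ≈ 132.0°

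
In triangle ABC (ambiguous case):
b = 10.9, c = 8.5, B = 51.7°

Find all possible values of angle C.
sin(C)/c = sin(B)/b  →  sin(C) = c·sin(B)/b = 8.5·sin(51.7°)/10.9 = 0.611982
C₁ = arcsin(0.611982) = 37.73°,  C₂ = 180° - C₁ = 142.27°
Check C₂: A = 180° - 51.7° - 142.27° = -13.97° ≤ 0, rejected
C = 37.73° (one solution)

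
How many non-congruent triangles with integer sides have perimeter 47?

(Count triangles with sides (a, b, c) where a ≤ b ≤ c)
With a ≤ b ≤ c and a + b + c = 47, the triangle inequality a + b > c gives c < 47/2, so c ≤ 23.
Iterate a from 1 to ⌊p/3⌋ = 15; for each a, b ranges from a to ⌊(p−a)/2⌋ with c = p − a − b, keeping only c ≥ b.
Triples: (1, 23, 23), (2, 22, 23), (3, 21, 23), …
Count = 52 triangles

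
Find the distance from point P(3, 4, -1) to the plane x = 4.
d = |1(3) + 0(4) + 0(-1) - (4)| / √(1² + 0² + 0²) = 1/√1 = 1.0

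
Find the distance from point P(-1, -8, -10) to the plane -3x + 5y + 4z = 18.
d = |(-3)(-1) + 5(-8) + 4(-10) - (18)| / √((-3)² + 5² + 4²) = 95/√50 = 13.44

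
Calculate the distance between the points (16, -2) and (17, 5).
Using the distance formula: d = sqrt((x₂-x₁)² + (y₂-y₁)²)
dx = 17 - 16 = 1
dy = 5 - (-2) = 7
d = sqrt(1² + 7²) = sqrt(1 + 49) = sqrt(50) = 7.07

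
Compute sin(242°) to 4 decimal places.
sin(242 degrees) = -0.8829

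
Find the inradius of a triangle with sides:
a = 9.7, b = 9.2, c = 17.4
s = (a+b+c)/2 = (9.7+9.2+17.4)/2 = 18.15
Area = √(s(s-a)(s-b)(s-c)) = √(18.15·8.45·8.95·0.75) = 32.0855
r = Area/s = 32.0855/18.15 = 1.768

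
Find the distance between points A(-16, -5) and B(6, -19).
Using the distance formula: d = sqrt((x₂-x₁)² + (y₂-y₁)²)
dx = 6 - (-16) = 22
dy = (-19) - (-5) = -14
d = sqrt(22² + (-14)²) = sqrt(484 + 196) = sqrt(680) = 26.08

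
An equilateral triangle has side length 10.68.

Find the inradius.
For an equilateral triangle, r = s/(2√3) where s is the side.
r = 10.68/(2√3) = 10.68/3.464102 = 3.083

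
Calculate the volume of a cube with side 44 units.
Volume = s³
Volume = 44³
Volume = 85184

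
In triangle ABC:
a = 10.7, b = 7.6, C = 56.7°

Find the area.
Using A = ½ab·sin(C):
A = ½·10.7·7.6·sin(56.7°) = ½·81.32·0.835807 = 33.98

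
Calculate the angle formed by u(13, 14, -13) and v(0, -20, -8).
u·v = -176, |u|² = 534, |v|² = 464
cos θ = -176/√247776 ≈ -0.3536
θ ≈ 110.7°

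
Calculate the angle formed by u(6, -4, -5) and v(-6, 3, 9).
u·v = -93, |u|² = 77, |v|² = 126
cos θ = -93/√9702 ≈ -0.9442
θ ≈ 160.8°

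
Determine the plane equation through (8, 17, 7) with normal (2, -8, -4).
d = n·P = (2)(8) + (-8)(17) + (-4)(7) = -148
Plane: 2x - 8y - 4z = -148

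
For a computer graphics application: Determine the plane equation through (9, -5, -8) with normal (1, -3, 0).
d = n·P = (1)(9) + (-3)(-5) + (0)(-8) = 24
Plane: x - 3y = 24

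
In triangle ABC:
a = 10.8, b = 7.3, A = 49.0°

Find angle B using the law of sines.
sin(B)/b = sin(A)/a
sin(B) = b·sin(A)/a = 7.3·sin(49.0°)/10.8 = 0.510128
B = arcsin(0.510128) = 30.67°  (b ≤ a, so B ≤ A and the acute solution is unique)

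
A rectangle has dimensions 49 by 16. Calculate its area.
Area = length * width
Area = 49 * 16
Area = 784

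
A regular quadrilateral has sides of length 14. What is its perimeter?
Perimeter = number of sides * side length
Perimeter = 4 * 14
Perimeter = 56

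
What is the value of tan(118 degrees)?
tan(118 degrees) = -1.8807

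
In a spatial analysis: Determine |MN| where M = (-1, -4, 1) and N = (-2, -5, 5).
d = √[(-1)² + (-1)² + (4)²] = √18 = 4.243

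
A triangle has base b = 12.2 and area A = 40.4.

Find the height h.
A = ½bh  →  h = 2A/b
h = 2·40.4/12.2 = 6.623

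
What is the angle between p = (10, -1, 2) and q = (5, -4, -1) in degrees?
p·q = 52, |p|² = 105, |q|² = 42
cos θ = 52/√4410 ≈ 0.783
θ ≈ 38.46°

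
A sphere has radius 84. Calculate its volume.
Volume = (4/3) * pi * r³
Volume = (4/3) * pi * 84³
Volume = (4/3) * pi * 592704
Volume = 2482712.71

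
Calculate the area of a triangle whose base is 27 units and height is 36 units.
Area = (1/2) * base * height
Area = (1/2) * 27 * 36
Area = 486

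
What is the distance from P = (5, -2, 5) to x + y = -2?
d = |1(5) + 1(-2) + 0(5) - (-2)| / √(1² + 1² + 0²) = 5/√2 = 3.536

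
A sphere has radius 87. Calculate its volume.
Volume = (4/3) * pi * r³
Volume = (4/3) * pi * 87³
Volume = (4/3) * pi * 658503
Volume = 2758330.92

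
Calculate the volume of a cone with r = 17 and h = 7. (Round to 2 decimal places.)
Volume = (1/3) * pi * r² * h
Volume = (1/3) * pi * 17² * 7
Volume = (1/3) * pi * 289 * 7
Volume = (1/3) * pi * 2023
Volume = 2118.48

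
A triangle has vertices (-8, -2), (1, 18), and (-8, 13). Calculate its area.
Using the coordinate formula: Area = (1/2)|x₁(y₂-y₃) + x₂(y₃-y₁) + x₃(y₁-y₂)|
Area = (1/2)|(-8)(18-13) + 1(13-(-2)) + (-8)((-2)-18)|
Area = (1/2)|(-8)*5 + 1*15 + (-8)*(-20)|
Area = (1/2)|(-40) + 15 + 160|
Area = (1/2)*135 = 67.50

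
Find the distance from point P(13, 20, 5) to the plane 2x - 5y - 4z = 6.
d = |2(13) + (-5)(20) + (-4)(5) - (6)| / √(2² + (-5)² + (-4)²) = 100/√45 = 14.91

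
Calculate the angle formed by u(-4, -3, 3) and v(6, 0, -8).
u·v = -48, |u|² = 34, |v|² = 100
cos θ = -48/√3400 ≈ -0.8232
θ ≈ 145.4°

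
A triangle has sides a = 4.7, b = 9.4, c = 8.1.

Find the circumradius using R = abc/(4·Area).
s = (a+b+c)/2 = 11.1
Area = √(s(s-a)(s-b)(s-c)) = √(11.1·6.4·1.7·3) = 19.0343
R = abc/(4·Area) = (4.7·9.4·8.1)/(4·19.0343) = 357.858/76.1372 = 4.7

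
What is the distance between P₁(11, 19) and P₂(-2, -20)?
Using the distance formula: d = sqrt((x₂-x₁)² + (y₂-y₁)²)
dx = (-2) - 11 = -13
dy = (-20) - 19 = -39
d = sqrt((-13)² + (-39)²) = sqrt(169 + 1521) = sqrt(1690) = 41.11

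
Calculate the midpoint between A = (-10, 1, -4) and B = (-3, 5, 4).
Midpoint = ((-10-3)/2, (1+5)/2, (-4+4)/2) = (-6.5, 3, 0)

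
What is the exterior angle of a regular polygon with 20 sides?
Exterior angle of a regular n-gon = 360/n
Exterior angle = 360/20
Exterior angle = 18 degrees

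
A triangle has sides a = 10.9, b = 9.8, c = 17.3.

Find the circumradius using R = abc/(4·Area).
s = (a+b+c)/2 = 19
Area = √(s(s-a)(s-b)(s-c)) = √(19·8.1·9.2·1.7) = 49.0611
R = abc/(4·Area) = (10.9·9.8·17.3)/(4·49.0611) = 1847.986/196.2444 = 9.417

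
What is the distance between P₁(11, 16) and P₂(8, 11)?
Using the distance formula: d = sqrt((x₂-x₁)² + (y₂-y₁)²)
dx = 8 - 11 = -3
dy = 11 - 16 = -5
d = sqrt((-3)² + (-5)²) = sqrt(9 + 25) = sqrt(34) = 5.83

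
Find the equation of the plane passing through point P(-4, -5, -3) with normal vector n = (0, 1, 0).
d = n·P = (0)(-4) + (1)(-5) + (0)(-3) = -5
Plane: y = -5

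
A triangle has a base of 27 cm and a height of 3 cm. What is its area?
Area = (1/2) * base * height
Area = (1/2) * 27 * 3
Area = 40.50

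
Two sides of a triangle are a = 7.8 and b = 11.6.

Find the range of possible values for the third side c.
By the triangle inequality: |a - b| < c < a + b
|7.8 - 11.6| < c < 7.8 + 11.6
3.8 < c < 19.4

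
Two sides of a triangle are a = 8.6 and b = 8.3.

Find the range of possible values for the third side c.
By the triangle inequality: |a - b| < c < a + b
|8.6 - 8.3| < c < 8.6 + 8.3
0.3 < c < 16.9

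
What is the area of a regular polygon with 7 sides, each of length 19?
For a regular 7-gon with side length s = 19:
Apothem a = s / (2*tan(pi/7)) = 19 / (2*tan(pi/7)) ≈ 19.72695
Perimeter P = 7 * 19 = 133
Area = (1/2) * P * a = (1/2) * 133 * 19.72695 = 1311.84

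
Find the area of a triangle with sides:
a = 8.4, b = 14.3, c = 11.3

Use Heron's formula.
s = (a+b+c)/2 = (8.4+14.3+11.3)/2 = 17
A = √(s(s-a)(s-b)(s-c)) = √(17·8.6·2.7·5.7)
A = √2250.02 = 47.43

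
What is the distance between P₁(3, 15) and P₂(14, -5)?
Using the distance formula: d = sqrt((x₂-x₁)² + (y₂-y₁)²)
dx = 14 - 3 = 11
dy = (-5) - 15 = -20
d = sqrt(11² + (-20)²) = sqrt(121 + 400) = sqrt(521) = 22.83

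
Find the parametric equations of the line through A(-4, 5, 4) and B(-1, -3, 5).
Direction vector d = B - A = (3, -8, 1)
x = -4 + 3t, y = 5 - 8t, z = 4 + t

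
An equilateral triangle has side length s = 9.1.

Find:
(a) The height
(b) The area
(a) Height h = s·√3/2 = 9.1·√3/2 = 7.881
(b) Area = (√3/4)·s² = (√3/4)·9.1² = (√3/4)·82.81 = 35.86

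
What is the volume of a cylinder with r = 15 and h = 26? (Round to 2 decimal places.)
Volume = pi * r² * h
Volume = pi * 15² * 26
Volume = pi * 225 * 26
Volume = pi * 5850
Volume = 18378.32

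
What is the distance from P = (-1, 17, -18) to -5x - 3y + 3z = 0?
d = |(-5)(-1) + (-3)(17) + 3(-18) - (0)| / √((-5)² + (-3)² + 3²) = 100/√43 = 15.25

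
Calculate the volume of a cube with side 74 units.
Volume = s³
Volume = 74³
Volume = 405224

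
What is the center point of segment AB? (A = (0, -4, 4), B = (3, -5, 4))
Midpoint = ((0+3)/2, (-4-5)/2, (4+4)/2) = (1.5, -4.5, 4)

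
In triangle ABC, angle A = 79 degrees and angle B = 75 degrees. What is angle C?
Sum of angles in a triangle = 180 degrees
Third angle = 180 - 79 - 75
Third angle = 26 degrees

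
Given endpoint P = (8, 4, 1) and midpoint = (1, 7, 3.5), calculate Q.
Q = (2×1 - 8, 2×7 - 4, 2×3.5 - 1) = (-6, 10, 6)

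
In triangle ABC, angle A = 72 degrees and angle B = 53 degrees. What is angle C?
Sum of angles in a triangle = 180 degrees
Third angle = 180 - 72 - 53
Third angle = 55 degrees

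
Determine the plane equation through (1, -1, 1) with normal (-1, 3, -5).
d = n·P = (-1)(1) + (3)(-1) + (-5)(1) = -9
Plane: -x + 3y - 5z = -9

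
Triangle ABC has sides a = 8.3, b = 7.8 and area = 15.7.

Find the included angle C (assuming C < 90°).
Area = ½ab·sin(C)  →  sin(C) = 2·Area/(ab)
sin(C) = 2·15.7/(8.3·7.8) = 0.485017
C = arcsin(0.485017) = 29.01°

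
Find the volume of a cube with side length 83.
Volume = s³
Volume = 83³
Volume = 571787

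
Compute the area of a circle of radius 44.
Area = pi * r²
Area = pi * 44²
Area = pi * 1936
Area = 6082.12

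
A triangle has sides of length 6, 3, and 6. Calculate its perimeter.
Perimeter = sum of all sides
Perimeter = 6 + 3 + 6
Perimeter = 15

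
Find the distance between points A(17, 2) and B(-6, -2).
Using the distance formula: d = sqrt((x₂-x₁)² + (y₂-y₁)²)
dx = (-6) - 17 = -23
dy = (-2) - 2 = -4
d = sqrt((-23)² + (-4)²) = sqrt(529 + 16) = sqrt(545) = 23.35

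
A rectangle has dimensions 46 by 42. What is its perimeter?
Perimeter = 2 * (length + width)
Perimeter = 2 * (46 + 42)
Perimeter = 2 * 88
Perimeter = 176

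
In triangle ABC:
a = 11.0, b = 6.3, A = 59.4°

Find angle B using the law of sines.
sin(B)/b = sin(A)/a
sin(B) = b·sin(A)/a = 6.3·sin(59.4°)/11.0 = 0.492970
B = arcsin(0.492970) = 29.54°  (b ≤ a, so B ≤ A and the acute solution is unique)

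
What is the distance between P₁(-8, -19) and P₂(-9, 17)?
Using the distance formula: d = sqrt((x₂-x₁)² + (y₂-y₁)²)
dx = (-9) - (-8) = -1
dy = 17 - (-19) = 36
d = sqrt((-1)² + 36²) = sqrt(1 + 1296) = sqrt(1297) = 36.01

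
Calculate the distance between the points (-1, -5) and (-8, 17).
Using the distance formula: d = sqrt((x₂-x₁)² + (y₂-y₁)²)
dx = (-8) - (-1) = -7
dy = 17 - (-5) = 22
d = sqrt((-7)² + 22²) = sqrt(49 + 484) = sqrt(533) = 23.09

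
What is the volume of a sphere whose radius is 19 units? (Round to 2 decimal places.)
Volume = (4/3) * pi * r³
Volume = (4/3) * pi * 19³
Volume = (4/3) * pi * 6859
Volume = 28730.91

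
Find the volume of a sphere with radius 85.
Volume = (4/3) * pi * r³
Volume = (4/3) * pi * 85³
Volume = (4/3) * pi * 614125
Volume = 2572440.78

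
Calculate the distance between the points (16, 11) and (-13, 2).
Using the distance formula: d = sqrt((x₂-x₁)² + (y₂-y₁)²)
dx = (-13) - 16 = -29
dy = 2 - 11 = -9
d = sqrt((-29)² + (-9)²) = sqrt(841 + 81) = sqrt(922) = 30.36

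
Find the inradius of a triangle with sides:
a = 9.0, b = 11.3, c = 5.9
s = (a+b+c)/2 = (9.0+11.3+5.9)/2 = 13.1
Area = √(s(s-a)(s-b)(s-c)) = √(13.1·4.1·1.8·7.2) = 26.3834
r = Area/s = 26.3834/13.1 = 2.014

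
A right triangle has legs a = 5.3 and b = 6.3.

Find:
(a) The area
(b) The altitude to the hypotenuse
(a) Area = ½ab = ½·5.3·6.3 = 16.695
(b) Hypotenuse c = √(5.3² + 6.3²) = √67.78 = 8.23286
    Area = ½·c·h_c  →  h_c = 2·Area/c = 2·16.695/8.23286 = 4.056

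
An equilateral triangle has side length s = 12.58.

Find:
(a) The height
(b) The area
(a) Height h = s·√3/2 = 12.58·√3/2 = 10.89
(b) Area = (√3/4)·s² = (√3/4)·12.58² = (√3/4)·158.256 = 68.53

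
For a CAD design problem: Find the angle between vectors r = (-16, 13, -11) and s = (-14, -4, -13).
r·s = 315, |r|² = 546, |s|² = 381
cos θ = 315/√208026 ≈ 0.6906
θ ≈ 46.32°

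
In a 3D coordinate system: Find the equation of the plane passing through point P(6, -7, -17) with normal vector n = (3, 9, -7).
d = n·P = (3)(6) + (9)(-7) + (-7)(-17) = 74
Plane: 3x + 9y - 7z = 74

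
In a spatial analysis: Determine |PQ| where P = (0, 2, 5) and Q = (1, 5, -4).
d = √[(1)² + (3)² + (-9)²] = √91 = 9.539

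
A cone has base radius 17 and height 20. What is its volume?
Volume = (1/3) * pi * r² * h
Volume = (1/3) * pi * 17² * 20
Volume = (1/3) * pi * 289 * 20
Volume = (1/3) * pi * 5780
Volume = 6052.80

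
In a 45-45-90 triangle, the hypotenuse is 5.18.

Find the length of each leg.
In a 45-45-90 triangle, hypotenuse = leg·√2  →  leg = hypotenuse/√2
leg = 5.18/√2 = 3.663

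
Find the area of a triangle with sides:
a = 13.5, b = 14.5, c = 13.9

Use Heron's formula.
s = (a+b+c)/2 = (13.5+14.5+13.9)/2 = 20.95
A = √(s(s-a)(s-b)(s-c)) = √(20.95·7.45·6.45·7.05)
A = √7097.23 = 84.25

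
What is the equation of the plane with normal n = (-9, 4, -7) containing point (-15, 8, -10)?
d = n·P = (-9)(-15) + (4)(8) + (-7)(-10) = 237
Plane: -9x + 4y - 7z = 237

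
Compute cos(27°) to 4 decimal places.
cos(27 degrees) = 0.891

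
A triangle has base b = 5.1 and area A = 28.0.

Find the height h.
A = ½bh  →  h = 2A/b
h = 2·28.0/5.1 = 10.98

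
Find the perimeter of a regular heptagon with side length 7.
Perimeter = number of sides * side length
Perimeter = 7 * 7
Perimeter = 49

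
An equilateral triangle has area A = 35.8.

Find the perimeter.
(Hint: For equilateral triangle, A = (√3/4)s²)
A = (√3/4)s²  →  s² = 4A/√3 = 4·35.8/√3 = 82.6766
s = 9.09267
Perimeter = 3s = 27.28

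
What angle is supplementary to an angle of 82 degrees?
Supplementary angles sum to 180 degrees.
Other angle = 180 - 82
Other angle = 98 degrees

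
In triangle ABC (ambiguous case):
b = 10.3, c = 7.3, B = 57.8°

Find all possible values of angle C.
sin(C)/c = sin(B)/b  →  sin(C) = c·sin(B)/b = 7.3·sin(57.8°)/10.3 = 0.599729
C₁ = arcsin(0.599729) = 36.85°,  C₂ = 180° - C₁ = 143.15°
Check C₂: A = 180° - 57.8° - 143.15° = -20.95° ≤ 0, rejected
C = 36.85° (one solution)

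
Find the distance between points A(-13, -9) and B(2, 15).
Using the distance formula: d = sqrt((x₂-x₁)² + (y₂-y₁)²)
dx = 2 - (-13) = 15
dy = 15 - (-9) = 24
d = sqrt(15² + 24²) = sqrt(225 + 576) = sqrt(801) = 28.30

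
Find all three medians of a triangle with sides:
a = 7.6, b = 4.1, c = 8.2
Using m_x = ½√(2y² + 2z² - x²):
m_a = ½√(2·4.1² + 2·8.2² - 7.6²) = ½√110.34 = 5.252
m_b = ½√(2·7.6² + 2·8.2² - 4.1²) = ½√233.19 = 7.635
m_c = ½√(2·7.6² + 2·4.1² - 8.2²) = ½√81.9 = 4.525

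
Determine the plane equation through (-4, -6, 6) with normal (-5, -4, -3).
d = n·P = (-5)(-4) + (-4)(-6) + (-3)(6) = 26
Plane: -5x - 4y - 3z = 26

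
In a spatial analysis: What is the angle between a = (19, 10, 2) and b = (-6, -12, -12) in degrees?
a·b = -258, |a|² = 465, |b|² = 324
cos θ = -258/√150660 ≈ -0.6647
θ ≈ 131.7°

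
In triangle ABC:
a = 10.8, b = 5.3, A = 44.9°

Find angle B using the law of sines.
sin(B)/b = sin(A)/a
sin(B) = b·sin(A)/a = 5.3·sin(44.9°)/10.8 = 0.346400
B = arcsin(0.346400) = 20.27°  (b ≤ a, so B ≤ A and the acute solution is unique)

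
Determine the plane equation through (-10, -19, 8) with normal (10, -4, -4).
d = n·P = (10)(-10) + (-4)(-19) + (-4)(8) = -56
Plane: 10x - 4y - 4z = -56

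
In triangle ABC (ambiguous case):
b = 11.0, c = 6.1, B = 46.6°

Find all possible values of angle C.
sin(C)/c = sin(B)/b  →  sin(C) = c·sin(B)/b = 6.1·sin(46.6°)/11.0 = 0.402919
C₁ = arcsin(0.402919) = 23.76°,  C₂ = 180° - C₁ = 156.24°
Check C₂: A = 180° - 46.6° - 156.24° = -22.84° ≤ 0, rejected
C = 23.76° (one solution)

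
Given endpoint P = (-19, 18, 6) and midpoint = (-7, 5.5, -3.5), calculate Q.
Q = (2×(-7) - (-19), 2×5.5 - 18, 2×(-3.5) - 6) = (5, -7, -13)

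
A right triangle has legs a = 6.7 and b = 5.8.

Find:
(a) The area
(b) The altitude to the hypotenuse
(a) Area = ½ab = ½·6.7·5.8 = 19.43
(b) Hypotenuse c = √(6.7² + 5.8²) = √78.53 = 8.86172
    Area = ½·c·h_c  →  h_c = 2·Area/c = 2·19.43/8.86172 = 4.385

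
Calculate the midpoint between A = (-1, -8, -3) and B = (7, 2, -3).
Midpoint = ((-1+7)/2, (-8+2)/2, (-3-3)/2) = (3, -3, -3)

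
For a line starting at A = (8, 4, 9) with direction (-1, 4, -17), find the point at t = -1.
P(-1) = (8 + (-1)(-1), 4 + 4(-1), 9 + (-17)(-1)) = (9, 0, 26)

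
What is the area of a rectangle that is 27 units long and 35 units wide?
Area = length * width
Area = 27 * 35
Area = 945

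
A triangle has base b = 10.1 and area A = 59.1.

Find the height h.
A = ½bh  →  h = 2A/b
h = 2·59.1/10.1 = 11.7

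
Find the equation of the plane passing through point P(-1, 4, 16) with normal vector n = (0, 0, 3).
d = n·P = (0)(-1) + (0)(4) + (3)(16) = 48
Plane: 3z = 48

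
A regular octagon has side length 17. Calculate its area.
For a regular 8-gon with side length s = 17:
Apothem a = s / (2*tan(pi/8)) = 17 / (2*tan(pi/8)) ≈ 20.52082
Perimeter P = 8 * 17 = 136
Area = (1/2) * P * a = (1/2) * 136 * 20.52082 = 1395.42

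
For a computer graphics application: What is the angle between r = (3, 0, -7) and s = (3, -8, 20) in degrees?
r·s = -131, |r|² = 58, |s|² = 473
cos θ = -131/√27434 ≈ -0.7909
θ ≈ 142.3°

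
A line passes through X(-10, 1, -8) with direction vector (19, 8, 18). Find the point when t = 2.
P(2) = (-10 + 19(2), 1 + 8(2), -8 + 18(2)) = (28, 17, 28)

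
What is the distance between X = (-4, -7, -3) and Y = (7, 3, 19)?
d = √[(11)² + (10)² + (22)²] = √705 = 26.55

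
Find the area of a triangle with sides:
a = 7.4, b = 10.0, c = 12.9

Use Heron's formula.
s = (a+b+c)/2 = (7.4+10.0+12.9)/2 = 15.15
A = √(s(s-a)(s-b)(s-c)) = √(15.15·7.75·5.15·2.25)
A = √1360.52 = 36.89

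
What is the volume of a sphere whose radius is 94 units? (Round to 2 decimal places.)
Volume = (4/3) * pi * r³
Volume = (4/3) * pi * 94³
Volume = (4/3) * pi * 830584
Volume = 3479142.12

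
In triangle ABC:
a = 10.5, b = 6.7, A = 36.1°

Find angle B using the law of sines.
sin(B)/b = sin(A)/a
sin(B) = b·sin(A)/a = 6.7·sin(36.1°)/10.5 = 0.375963
B = arcsin(0.375963) = 22.08°  (b ≤ a, so B ≤ A and the acute solution is unique)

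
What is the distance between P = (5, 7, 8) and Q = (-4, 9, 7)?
d = √[(-9)² + (2)² + (-1)²] = √86 = 9.274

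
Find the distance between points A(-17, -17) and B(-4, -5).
Using the distance formula: d = sqrt((x₂-x₁)² + (y₂-y₁)²)
dx = (-4) - (-17) = 13
dy = (-5) - (-17) = 12
d = sqrt(13² + 12²) = sqrt(169 + 144) = sqrt(313) = 17.69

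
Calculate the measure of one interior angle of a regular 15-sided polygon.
Interior angle of a regular n-gon = (n-2)*180/n
Interior angle = (15-2)*180/15
Interior angle = 13*180/15
Interior angle = 2340/15
Interior angle = 156 degrees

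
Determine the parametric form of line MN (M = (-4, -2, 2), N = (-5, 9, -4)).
Direction vector d = N - M = (-1, 11, -6)
x = -4 - t, y = -2 + 11t, z = 2 - 6t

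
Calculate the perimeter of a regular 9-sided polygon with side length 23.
Perimeter = number of sides * side length
Perimeter = 9 * 23
Perimeter = 207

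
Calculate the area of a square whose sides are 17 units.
Area = s²
Area = 17²
Area = 289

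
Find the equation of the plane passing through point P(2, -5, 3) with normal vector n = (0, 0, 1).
d = n·P = (0)(2) + (0)(-5) + (1)(3) = 3
Plane: z = 3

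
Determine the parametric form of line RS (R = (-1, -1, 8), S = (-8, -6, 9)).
Direction vector d = S - R = (-7, -5, 1)
x = -1 - 7t, y = -1 - 5t, z = 8 + t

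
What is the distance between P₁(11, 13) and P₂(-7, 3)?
Using the distance formula: d = sqrt((x₂-x₁)² + (y₂-y₁)²)
dx = (-7) - 11 = -18
dy = 3 - 13 = -10
d = sqrt((-18)² + (-10)²) = sqrt(324 + 100) = sqrt(424) = 20.59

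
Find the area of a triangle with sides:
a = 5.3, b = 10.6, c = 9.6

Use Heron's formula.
s = (a+b+c)/2 = (5.3+10.6+9.6)/2 = 12.75
A = √(s(s-a)(s-b)(s-c)) = √(12.75·7.45·2.15·3.15)
A = √643.303 = 25.36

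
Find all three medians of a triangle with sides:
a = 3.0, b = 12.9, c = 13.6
Using m_x = ½√(2y² + 2z² - x²):
m_a = ½√(2·12.9² + 2·13.6² - 3.0²) = ½√693.74 = 13.17
m_b = ½√(2·3.0² + 2·13.6² - 12.9²) = ½√221.51 = 7.442
m_c = ½√(2·3.0² + 2·12.9² - 13.6²) = ½√165.86 = 6.439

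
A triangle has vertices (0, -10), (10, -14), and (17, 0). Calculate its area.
Using the coordinate formula: Area = (1/2)|x₁(y₂-y₃) + x₂(y₃-y₁) + x₃(y₁-y₂)|
Area = (1/2)|0((-14)-0) + 10(0-(-10)) + 17((-10)-(-14))|
Area = (1/2)|0*(-14) + 10*10 + 17*4|
Area = (1/2)|0 + 100 + 68|
Area = (1/2)*168 = 84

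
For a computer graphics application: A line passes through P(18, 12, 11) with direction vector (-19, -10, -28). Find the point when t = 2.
P(2) = (18 + (-19)(2), 12 + (-10)(2), 11 + (-28)(2)) = (-20, -8, -45)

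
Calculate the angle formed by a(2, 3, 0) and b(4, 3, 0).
a·b = 17, |a|² = 13, |b|² = 25
cos θ = 17/√325 ≈ 0.943
θ ≈ 19.44°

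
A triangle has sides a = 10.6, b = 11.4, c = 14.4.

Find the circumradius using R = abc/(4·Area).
s = (a+b+c)/2 = 18.2
Area = √(s(s-a)(s-b)(s-c)) = √(18.2·7.6·6.8·3.8) = 59.7845
R = abc/(4·Area) = (10.6·11.4·14.4)/(4·59.7845) = 1740.096/239.138 = 7.277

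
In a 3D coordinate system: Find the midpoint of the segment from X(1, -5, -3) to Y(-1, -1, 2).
Midpoint = ((1-1)/2, (-5-1)/2, (-3+2)/2) = (0, -3, -0.5)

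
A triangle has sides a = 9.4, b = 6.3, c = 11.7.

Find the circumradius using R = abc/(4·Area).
s = (a+b+c)/2 = 13.7
Area = √(s(s-a)(s-b)(s-c)) = √(13.7·4.3·7.4·2) = 29.5274
R = abc/(4·Area) = (9.4·6.3·11.7)/(4·29.5274) = 692.874/118.1096 = 5.866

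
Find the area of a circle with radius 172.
Area = pi * r²
Area = pi * 172²
Area = pi * 29584
Area = 92940.88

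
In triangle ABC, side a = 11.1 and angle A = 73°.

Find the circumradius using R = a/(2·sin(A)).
R = a/(2·sin(A)) = 11.1/(2·sin(73°))
R = 11.1/(2·0.956305) = 11.1/1.912610 = 5.804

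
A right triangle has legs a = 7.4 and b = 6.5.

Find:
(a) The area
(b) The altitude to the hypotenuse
(a) Area = ½ab = ½·7.4·6.5 = 24.05
(b) Hypotenuse c = √(7.4² + 6.5²) = √97.01 = 9.84937
    Area = ½·c·h_c  →  h_c = 2·Area/c = 2·24.05/9.84937 = 4.884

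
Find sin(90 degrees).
sin(90 degrees) = 1
Decimal approximation: 1.0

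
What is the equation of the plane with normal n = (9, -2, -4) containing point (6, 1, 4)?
d = n·P = (9)(6) + (-2)(1) + (-4)(4) = 36
Plane: 9x - 2y - 4z = 36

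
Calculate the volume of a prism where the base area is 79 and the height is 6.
Volume = base area * height
Volume = 79 * 6
Volume = 474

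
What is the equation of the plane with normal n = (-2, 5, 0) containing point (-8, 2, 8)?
d = n·P = (-2)(-8) + (5)(2) + (0)(8) = 26
Plane: -2x + 5y = 26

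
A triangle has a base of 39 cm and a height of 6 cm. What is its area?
Area = (1/2) * base * height
Area = (1/2) * 39 * 6
Area = 117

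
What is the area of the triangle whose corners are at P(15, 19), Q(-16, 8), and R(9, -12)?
Using the coordinate formula: Area = (1/2)|x₁(y₂-y₃) + x₂(y₃-y₁) + x₃(y₁-y₂)|
Area = (1/2)|15(8-(-12)) + (-16)((-12)-19) + 9(19-8)|
Area = (1/2)|15*20 + (-16)*(-31) + 9*11|
Area = (1/2)|300 + 496 + 99|
Area = (1/2)*895 = 447.50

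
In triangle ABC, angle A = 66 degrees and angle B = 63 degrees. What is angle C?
Sum of angles in a triangle = 180 degrees
Third angle = 180 - 66 - 63
Third angle = 51 degrees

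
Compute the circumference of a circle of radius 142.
Circumference = 2 * pi * r
Circumference = 2 * pi * 142
Circumference = 892.21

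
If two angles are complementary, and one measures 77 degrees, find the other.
Complementary angles sum to 90 degrees.
Other angle = 90 - 77
Other angle = 13 degrees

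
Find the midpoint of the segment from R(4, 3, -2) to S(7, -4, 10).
Midpoint = ((4+7)/2, (3-4)/2, (-2+10)/2) = (5.5, -0.5, 4)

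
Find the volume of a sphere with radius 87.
Volume = (4/3) * pi * r³
Volume = (4/3) * pi * 87³
Volume = (4/3) * pi * 658503
Volume = 2758330.92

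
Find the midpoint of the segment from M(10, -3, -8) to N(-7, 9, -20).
Midpoint = ((10-7)/2, (-3+9)/2, (-8-20)/2) = (1.5, 3, -14)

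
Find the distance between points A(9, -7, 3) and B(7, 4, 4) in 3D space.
d = √[(-2)² + (11)² + (1)²] = √126 = 11.22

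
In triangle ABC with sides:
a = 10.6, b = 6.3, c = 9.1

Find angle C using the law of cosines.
cos(C) = (a² + b² - c²)/(2ab)
cos(C) = (10.6² + 6.3² - 9.1²)/(2·10.6·6.3) = 69.24/133.56 = 0.518419
C = arccos(0.518419) = 58.77°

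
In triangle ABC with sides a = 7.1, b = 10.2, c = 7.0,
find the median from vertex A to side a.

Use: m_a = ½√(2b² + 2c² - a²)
m_a = ½√(2·10.2² + 2·7.0² - 7.1²)
m_a = ½√(208.08 + 98 - 50.41) = ½√255.67 = 7.995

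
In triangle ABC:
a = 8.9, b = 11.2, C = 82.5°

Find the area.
Using A = ½ab·sin(C):
A = ½·8.9·11.2·sin(82.5°) = ½·99.68·0.991445 = 49.41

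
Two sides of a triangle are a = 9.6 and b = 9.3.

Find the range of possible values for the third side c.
By the triangle inequality: |a - b| < c < a + b
|9.6 - 9.3| < c < 9.6 + 9.3
0.3 < c < 18.9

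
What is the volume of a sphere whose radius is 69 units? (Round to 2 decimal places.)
Volume = (4/3) * pi * r³
Volume = (4/3) * pi * 69³
Volume = (4/3) * pi * 328509
Volume = 1376055.28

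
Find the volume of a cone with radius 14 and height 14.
Volume = (1/3) * pi * r² * h
Volume = (1/3) * pi * 14² * 14
Volume = (1/3) * pi * 196 * 14
Volume = (1/3) * pi * 2744
Volume = 2873.51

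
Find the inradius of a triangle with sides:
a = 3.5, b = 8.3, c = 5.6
s = (a+b+c)/2 = (3.5+8.3+5.6)/2 = 8.7
Area = √(s(s-a)(s-b)(s-c)) = √(8.7·5.2·0.4·3.1) = 7.48983
r = Area/s = 7.48983/8.7 = 0.8609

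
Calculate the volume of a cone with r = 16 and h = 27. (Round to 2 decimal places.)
Volume = (1/3) * pi * r² * h
Volume = (1/3) * pi * 16² * 27
Volume = (1/3) * pi * 256 * 27
Volume = (1/3) * pi * 6912
Volume = 7238.23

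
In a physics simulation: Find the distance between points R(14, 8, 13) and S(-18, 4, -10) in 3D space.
d = √[(-32)² + (-4)² + (-23)²] = √1569 = 39.61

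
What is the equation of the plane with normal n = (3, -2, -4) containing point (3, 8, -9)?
d = n·P = (3)(3) + (-2)(8) + (-4)(-9) = 29
Plane: 3x - 2y - 4z = 29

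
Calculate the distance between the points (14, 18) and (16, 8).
Using the distance formula: d = sqrt((x₂-x₁)² + (y₂-y₁)²)
dx = 16 - 14 = 2
dy = 8 - 18 = -10
d = sqrt(2² + (-10)²) = sqrt(4 + 100) = sqrt(104) = 10.20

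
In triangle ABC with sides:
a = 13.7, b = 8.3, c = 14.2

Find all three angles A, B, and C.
By the law of cosines:
cos(A) = (b² + c² - a²)/(2bc) = 0.351434  →  A = 69.42°
cos(B) = (a² + c² - b²)/(2ac) = 0.823584  →  B = 34.55°
cos(C) = (a² + b² - c²)/(2ab) = 0.241579  →  C = 76.02°
Check: A + B + C = 180.0° ✓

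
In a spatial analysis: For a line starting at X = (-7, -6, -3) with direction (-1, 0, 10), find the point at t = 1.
P(1) = (-7 + (-1)(1), -6 + 0(1), -3 + 10(1)) = (-8, -6, 7)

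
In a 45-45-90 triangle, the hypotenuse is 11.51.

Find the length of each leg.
In a 45-45-90 triangle, hypotenuse = leg·√2  →  leg = hypotenuse/√2
leg = 11.51/√2 = 8.139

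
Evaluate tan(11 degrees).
tan(11 degrees) = 0.1944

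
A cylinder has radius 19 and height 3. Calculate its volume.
Volume = pi * r² * h
Volume = pi * 19² * 3
Volume = pi * 361 * 3
Volume = pi * 1083
Volume = 3402.34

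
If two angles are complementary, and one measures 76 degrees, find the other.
Complementary angles sum to 90 degrees.
Other angle = 90 - 76
Other angle = 14 degrees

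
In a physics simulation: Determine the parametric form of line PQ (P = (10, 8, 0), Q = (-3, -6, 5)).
Direction vector d = Q - P = (-13, -14, 5)
x = 10 - 13t, y = 8 - 14t, z = 0 + 5t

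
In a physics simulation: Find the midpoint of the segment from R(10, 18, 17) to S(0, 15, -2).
Midpoint = ((10+0)/2, (18+15)/2, (17-2)/2) = (5, 16.5, 7.5)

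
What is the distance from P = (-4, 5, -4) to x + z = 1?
d = |1(-4) + 0(5) + 1(-4) - (1)| / √(1² + 0² + 1²) = 9/√2 = 6.364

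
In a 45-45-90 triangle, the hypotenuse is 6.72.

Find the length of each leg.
In a 45-45-90 triangle, hypotenuse = leg·√2  →  leg = hypotenuse/√2
leg = 6.72/√2 = 4.752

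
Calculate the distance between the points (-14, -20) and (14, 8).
Using the distance formula: d = sqrt((x₂-x₁)² + (y₂-y₁)²)
dx = 14 - (-14) = 28
dy = 8 - (-20) = 28
d = sqrt(28² + 28²) = sqrt(784 + 784) = sqrt(1568) = 39.60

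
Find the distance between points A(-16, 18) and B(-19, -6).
Using the distance formula: d = sqrt((x₂-x₁)² + (y₂-y₁)²)
dx = (-19) - (-16) = -3
dy = (-6) - 18 = -24
d = sqrt((-3)² + (-24)²) = sqrt(9 + 576) = sqrt(585) = 24.19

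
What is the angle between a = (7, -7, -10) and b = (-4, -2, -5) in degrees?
a·b = 36, |a|² = 198, |b|² = 45
cos θ = 36/√8910 ≈ 0.3814
θ ≈ 67.58°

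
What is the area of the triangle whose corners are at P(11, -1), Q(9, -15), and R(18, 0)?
Using the coordinate formula: Area = (1/2)|x₁(y₂-y₃) + x₂(y₃-y₁) + x₃(y₁-y₂)|
Area = (1/2)|11((-15)-0) + 9(0-(-1)) + 18((-1)-(-15))|
Area = (1/2)|11*(-15) + 9*1 + 18*14|
Area = (1/2)|(-165) + 9 + 252|
Area = (1/2)*96 = 48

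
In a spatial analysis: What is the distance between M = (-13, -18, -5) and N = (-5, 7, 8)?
d = √[(8)² + (25)² + (13)²] = √858 = 29.29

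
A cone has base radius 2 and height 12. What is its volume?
Volume = (1/3) * pi * r² * h
Volume = (1/3) * pi * 2² * 12
Volume = (1/3) * pi * 4 * 12
Volume = (1/3) * pi * 48
Volume = 50.27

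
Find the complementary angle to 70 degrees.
Complementary angles sum to 90 degrees.
Other angle = 90 - 70
Other angle = 20 degrees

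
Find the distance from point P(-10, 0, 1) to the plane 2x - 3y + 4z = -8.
d = |2(-10) + (-3)(0) + 4(1) - (-8)| / √(2² + (-3)² + 4²) = 8/√29 = 1.486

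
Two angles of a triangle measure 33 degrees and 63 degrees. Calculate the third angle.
Sum of angles in a triangle = 180 degrees
Third angle = 180 - 33 - 63
Third angle = 84 degrees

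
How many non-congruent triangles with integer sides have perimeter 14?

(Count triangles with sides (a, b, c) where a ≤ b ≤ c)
With a ≤ b ≤ c and a + b + c = 14, the triangle inequality a + b > c gives c < 14/2, so c ≤ 6.
Iterate a from 1 to ⌊p/3⌋ = 4; for each a, b ranges from a to ⌊(p−a)/2⌋ with c = p − a − b, keeping only c ≥ b.
Triples: (2, 6, 6), (3, 5, 6), (4, 4, 6), …
Count = 4 triangles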